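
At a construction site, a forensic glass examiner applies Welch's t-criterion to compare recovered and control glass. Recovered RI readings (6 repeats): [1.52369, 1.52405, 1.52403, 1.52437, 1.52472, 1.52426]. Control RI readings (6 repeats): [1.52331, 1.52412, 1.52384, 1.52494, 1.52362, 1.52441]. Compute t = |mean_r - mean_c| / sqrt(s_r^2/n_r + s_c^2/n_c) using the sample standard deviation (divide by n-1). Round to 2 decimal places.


Welch's t-criterion for glass RI comparison:
Recovered mean = sum / n_r = 9.14512 / 6 = 1.5241867
Control mean = sum / n_c = 9.14424 / 6 = 1.52404
Recovered sample variance s_r^2 = 1.22667e-07
Control sample variance s_c^2 = 3.4052e-07
Welch SE (unpooled) = sqrt(s_r^2/n_r + s_c^2/n_c) = sqrt(2.04444e-08 + 5.67533e-08) = sqrt(7.71977e-08) = 0.000277845
|mean_r - mean_c| = 0.000146667
t = 0.000146667 / 0.000277845 = 0.53

0.53


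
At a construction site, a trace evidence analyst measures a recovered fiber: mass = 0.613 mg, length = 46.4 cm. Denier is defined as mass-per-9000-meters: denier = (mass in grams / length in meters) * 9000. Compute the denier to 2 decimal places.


Denier calculation:
Mass in grams = 0.613 mg / 1000 = 0.000613 g
Length in meters = 46.4 cm / 100 = 0.464 m
Linear density = mass / length = 0.000613 / 0.464 = 0.00132112 g/m
Denier = (g/m) * 9000 = 0.00132112 * 9000 = 11.89

11.89


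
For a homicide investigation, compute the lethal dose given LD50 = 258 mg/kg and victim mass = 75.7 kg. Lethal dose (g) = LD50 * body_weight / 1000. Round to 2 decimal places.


Lethal dose calculation:
Lethal dose = LD50 * body_weight / 1000
= 258 * 75.7 / 1000
= 19530.6 / 1000
= 19.53 g

19.53


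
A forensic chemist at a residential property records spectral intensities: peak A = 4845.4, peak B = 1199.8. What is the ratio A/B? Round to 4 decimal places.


Spectral peak ratio:
Peak A = 4845.4 counts
Peak B = 1199.8 counts
Ratio = 4845.4 / 1199.8 = 4.0385

4.0385


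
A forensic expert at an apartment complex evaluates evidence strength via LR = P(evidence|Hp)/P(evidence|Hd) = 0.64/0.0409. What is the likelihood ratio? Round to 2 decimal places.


Likelihood ratio calculation:
LR = P(E|Hp) / P(E|Hd)
LR = 0.64 / 0.0409
LR = 15.65

15.65


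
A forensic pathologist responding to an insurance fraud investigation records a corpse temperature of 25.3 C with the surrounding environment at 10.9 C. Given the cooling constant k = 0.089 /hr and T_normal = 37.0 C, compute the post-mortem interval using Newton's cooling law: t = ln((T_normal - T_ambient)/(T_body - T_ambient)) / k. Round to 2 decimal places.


Using Newton's law of cooling:
t = ln((T_normal - T_ambient) / (T_body - T_ambient)) / k
T_normal - T_ambient = 26.1
T_body - T_ambient = 14.4
Ratio = 1.8125
ln(ratio) = 0.594707
t = 0.594707 / 0.089 = 6.68 hours

6.68


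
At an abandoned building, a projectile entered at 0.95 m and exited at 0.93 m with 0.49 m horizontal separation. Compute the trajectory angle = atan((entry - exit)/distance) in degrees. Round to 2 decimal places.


Bullet trajectory angle:
Height difference = 0.95 - 0.93 = 0.02 m
angle = atan(0.02 / 0.49)
angle = atan(0.040816)
angle = 2.34 degrees

2.34


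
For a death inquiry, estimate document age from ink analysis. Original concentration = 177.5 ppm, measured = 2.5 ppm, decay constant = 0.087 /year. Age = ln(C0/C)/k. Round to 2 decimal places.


Document age estimation:
C0/C = 177.5 / 2.5 = 71
ln(C0/C) = 4.26268
t = 4.26268 / 0.087 = 49.00 years

49.00


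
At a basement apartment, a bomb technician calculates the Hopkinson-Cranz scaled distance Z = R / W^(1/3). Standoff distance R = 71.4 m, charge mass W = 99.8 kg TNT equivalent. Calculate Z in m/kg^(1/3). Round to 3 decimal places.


Scaled distance calculation:
W^(1/3) = 99.8^(1/3) = 4.638492
Z = R / W^(1/3) = 71.4 / 4.638492
Z = 15.393 m/kg^(1/3)

15.393


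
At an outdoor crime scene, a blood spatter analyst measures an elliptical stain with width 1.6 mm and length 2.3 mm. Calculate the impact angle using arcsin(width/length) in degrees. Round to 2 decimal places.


Blood spatter impact angle calculation:
width / length = 1.6 / 2.3 = 0.695652
angle = arcsin(0.695652)
angle = 44.08 degrees

44.08


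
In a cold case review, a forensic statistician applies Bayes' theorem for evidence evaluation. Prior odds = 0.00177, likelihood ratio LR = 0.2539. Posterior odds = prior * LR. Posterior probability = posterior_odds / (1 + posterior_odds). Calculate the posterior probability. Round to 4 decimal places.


Bayesian evidence evaluation:
Posterior odds = prior_odds * LR = 0.00177 * 0.2539 = 0.000449403
Posterior probability = posterior_odds / (1 + posterior_odds)
= 0.000449403 / (1 + 0.000449403)
= 0.000449403 / 1.000449403
= 0.0004

0.0004


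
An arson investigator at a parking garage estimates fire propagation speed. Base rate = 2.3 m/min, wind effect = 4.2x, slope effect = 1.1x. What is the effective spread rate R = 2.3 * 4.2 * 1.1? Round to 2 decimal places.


Fire spread rate calculation:
R = R0 * wind_factor * slope_factor
= 2.3 * 4.2 * 1.1
= 9.66 * 1.1
= 10.63 m/min

10.63


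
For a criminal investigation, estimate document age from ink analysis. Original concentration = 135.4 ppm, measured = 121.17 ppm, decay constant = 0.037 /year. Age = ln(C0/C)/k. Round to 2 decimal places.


Document age estimation:
C0/C = 135.4 / 121.17 = 1.117438
ln(C0/C) = 0.111039
t = 0.111039 / 0.037 = 3.00 years

3.00


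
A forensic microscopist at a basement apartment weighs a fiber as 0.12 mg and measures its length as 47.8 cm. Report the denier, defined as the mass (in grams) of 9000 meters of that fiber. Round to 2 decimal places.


Denier calculation:
Mass in grams = 0.12 mg / 1000 = 0.00012 g
Length in meters = 47.8 cm / 100 = 0.478 m
Linear density = mass / length = 0.00012 / 0.478 = 0.00025105 g/m
Denier = (g/m) * 9000 = 0.00025105 * 9000 = 2.26

2.26


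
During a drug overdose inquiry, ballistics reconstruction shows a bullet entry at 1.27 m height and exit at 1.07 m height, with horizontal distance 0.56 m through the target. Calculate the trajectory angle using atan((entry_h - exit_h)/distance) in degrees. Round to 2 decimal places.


Bullet trajectory angle:
Height difference = 1.27 - 1.07 = 0.2 m
angle = atan(0.2 / 0.56)
angle = atan(0.357143)
angle = 19.65 degrees

19.65


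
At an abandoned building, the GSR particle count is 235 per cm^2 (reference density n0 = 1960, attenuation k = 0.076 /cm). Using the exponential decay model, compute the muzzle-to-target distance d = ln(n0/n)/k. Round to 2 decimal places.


GSR distance calculation:
n0/n = 1960 / 235 = 8.340426
ln(n0/n) = 2.121114
d = 2.121114 / 0.076 = 27.91 cm

27.91


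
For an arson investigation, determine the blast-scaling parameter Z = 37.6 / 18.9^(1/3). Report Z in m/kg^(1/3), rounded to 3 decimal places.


Scaled distance calculation:
W^(1/3) = 18.9^(1/3) = 2.663712
Z = R / W^(1/3) = 37.6 / 2.663712
Z = 14.116 m/kg^(1/3)

14.116


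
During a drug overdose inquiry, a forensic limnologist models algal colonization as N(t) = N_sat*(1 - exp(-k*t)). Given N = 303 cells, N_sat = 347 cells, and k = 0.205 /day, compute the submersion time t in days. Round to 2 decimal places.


PMSI from diatom colonization curve:
N / N_sat = 303 / 347 = 0.873199
1 - N/N_sat = 0.126801
ln(1 - N/N_sat) = -2.065136
t = -ln(1 - N/N_sat) / k = -(-2.065136) / 0.205 = 10.07 days

10.07


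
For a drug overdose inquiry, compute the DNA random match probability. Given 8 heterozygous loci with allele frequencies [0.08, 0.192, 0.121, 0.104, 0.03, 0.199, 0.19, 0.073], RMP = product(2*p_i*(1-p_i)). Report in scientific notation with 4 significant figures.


Computing RMP for 8 loci:
Locus 1: 2 * 0.08 * 0.92 = 0.1472
Locus 2: 2 * 0.192 * 0.808 = 0.310272
Locus 3: 2 * 0.121 * 0.879 = 0.212718
Locus 4: 2 * 0.104 * 0.896 = 0.186368
Locus 5: 2 * 0.03 * 0.97 = 0.0582
Locus 6: 2 * 0.199 * 0.801 = 0.318798
Locus 7: 2 * 0.19 * 0.81 = 0.3078
Locus 8: 2 * 0.073 * 0.927 = 0.135342
RMP = 1.399e-06

1.399e-06


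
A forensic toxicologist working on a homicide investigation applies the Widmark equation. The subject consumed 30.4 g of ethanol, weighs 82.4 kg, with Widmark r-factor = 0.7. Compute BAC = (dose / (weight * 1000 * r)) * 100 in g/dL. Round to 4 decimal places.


Applying the Widmark formula:
BAC = (dose_g / (body_wt * 1000 * r)) * 100
Denominator = 82.4 * 1000 * 0.7 = 57680
BAC = (30.4 / 57680) * 100
BAC = 0.0527 g/dL

0.0527


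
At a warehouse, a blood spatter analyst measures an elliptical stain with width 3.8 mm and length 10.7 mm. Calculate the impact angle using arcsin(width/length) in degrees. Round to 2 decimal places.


Blood spatter impact angle calculation:
width / length = 3.8 / 10.7 = 0.35514
angle = arcsin(0.35514)
angle = 20.80 degrees

20.80


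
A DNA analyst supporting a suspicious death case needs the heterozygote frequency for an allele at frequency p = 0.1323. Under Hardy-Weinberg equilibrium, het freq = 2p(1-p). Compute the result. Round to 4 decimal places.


Hardy-Weinberg heterozygote frequency:
q = 1 - p = 1 - 0.1323 = 0.8677
2pq = 2 * 0.1323 * 0.8677 = 0.2296

0.2296


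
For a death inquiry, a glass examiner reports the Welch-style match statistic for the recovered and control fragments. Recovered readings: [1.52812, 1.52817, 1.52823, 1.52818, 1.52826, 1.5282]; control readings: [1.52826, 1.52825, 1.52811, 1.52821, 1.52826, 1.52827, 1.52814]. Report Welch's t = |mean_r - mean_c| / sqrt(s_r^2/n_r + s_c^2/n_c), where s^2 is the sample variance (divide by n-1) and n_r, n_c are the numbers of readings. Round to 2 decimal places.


Welch's t-criterion for glass RI comparison:
Recovered mean = sum / n_r = 9.16916 / 6 = 1.5281933
Control mean = sum / n_c = 10.6975 / 7 = 1.5282143
Recovered sample variance s_r^2 = 2.38667e-09
Control sample variance s_c^2 = 4.1619e-09
Welch SE (unpooled) = sqrt(s_r^2/n_r + s_c^2/n_c) = sqrt(3.97778e-10 + 5.94558e-10) = sqrt(9.92336e-10) = 3.15014e-05
|mean_r - mean_c| = 2.09524e-05
t = 2.09524e-05 / 3.15014e-05 = 0.67

0.67


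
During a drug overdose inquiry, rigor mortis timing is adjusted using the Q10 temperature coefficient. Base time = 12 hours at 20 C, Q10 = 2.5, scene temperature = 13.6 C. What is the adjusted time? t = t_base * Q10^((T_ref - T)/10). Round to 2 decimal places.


Rigor mortis time adjustment:
Exponent = (T_ref - T_actual) / 10 = (20 - 13.6) / 10 = 0.64
Q10 factor = 2.5^0.64 = 1.79755
t_adjusted = 12 * 1.79755 = 21.57 hours

21.57


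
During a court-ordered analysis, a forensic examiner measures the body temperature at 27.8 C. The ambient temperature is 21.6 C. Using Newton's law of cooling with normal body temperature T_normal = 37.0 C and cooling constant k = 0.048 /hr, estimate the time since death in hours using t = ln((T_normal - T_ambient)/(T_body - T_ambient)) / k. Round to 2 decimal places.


Using Newton's law of cooling:
t = ln((T_normal - T_ambient) / (T_body - T_ambient)) / k
T_normal - T_ambient = 15.4
T_body - T_ambient = 6.2
Ratio = 2.483871
ln(ratio) = 0.909818
t = 0.909818 / 0.048 = 18.95 hours

18.95


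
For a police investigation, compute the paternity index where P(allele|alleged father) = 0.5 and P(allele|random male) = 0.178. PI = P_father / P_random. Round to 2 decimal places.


Paternity Index calculation:
PI = P(allele|father) / P(allele|random)
PI = 0.5 / 0.178
PI = 2.81

2.81


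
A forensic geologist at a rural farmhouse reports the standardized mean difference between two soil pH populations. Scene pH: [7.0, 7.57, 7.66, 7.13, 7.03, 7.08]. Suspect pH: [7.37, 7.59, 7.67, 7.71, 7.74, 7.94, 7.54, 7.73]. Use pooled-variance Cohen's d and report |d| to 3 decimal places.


Pooled-variance Cohen's d for soil pH comparison:
Scene mean = 43.47 / 6 = 7.245
Suspect mean = 61.29 / 8 = 7.66125
Scene sample variance s_s^2 = 0.08491
Suspect sample variance s_c^2 = 0.027955
Pooled variance = ((n_s-1)*s_s^2 + (n_c-1)*s_c^2) / (n_s + n_c - 2) = 0.051686
Pooled SD = sqrt(0.051686) = 0.227346
Mean difference = -0.41625
|d| = |-0.41625| / 0.227346 = 1.831

1.831


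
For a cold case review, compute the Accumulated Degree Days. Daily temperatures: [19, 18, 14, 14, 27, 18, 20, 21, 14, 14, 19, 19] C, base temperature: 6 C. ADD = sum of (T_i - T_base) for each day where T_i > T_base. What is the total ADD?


Computing ADD day by day:
Day 1: max(0, 19 - 6) = 13
Day 2: max(0, 18 - 6) = 12
Day 3: max(0, 14 - 6) = 8
Day 4: max(0, 14 - 6) = 8
Day 5: max(0, 27 - 6) = 21
Day 6: max(0, 18 - 6) = 12
Day 7: max(0, 20 - 6) = 14
Day 8: max(0, 21 - 6) = 15
Day 9: max(0, 14 - 6) = 8
Day 10: max(0, 14 - 6) = 8
Day 11: max(0, 19 - 6) = 13
Day 12: max(0, 19 - 6) = 13
Total ADD = 145

145


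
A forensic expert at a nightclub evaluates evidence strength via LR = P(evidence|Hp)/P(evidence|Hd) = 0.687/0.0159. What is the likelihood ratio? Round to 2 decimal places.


Likelihood ratio calculation:
LR = P(E|Hp) / P(E|Hd)
LR = 0.687 / 0.0159
LR = 43.21

43.21


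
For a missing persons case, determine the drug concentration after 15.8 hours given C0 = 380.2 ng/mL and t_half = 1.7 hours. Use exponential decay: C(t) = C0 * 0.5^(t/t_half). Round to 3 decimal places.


Drug concentration decay:
Number of half-lives = t / t_half = 15.8 / 1.7 = 9.294118
Decay factor = 0.5^9.294118 = 0.00159291
C(t) = 380.2 * 0.00159291 = 0.606 ng/mL

0.606


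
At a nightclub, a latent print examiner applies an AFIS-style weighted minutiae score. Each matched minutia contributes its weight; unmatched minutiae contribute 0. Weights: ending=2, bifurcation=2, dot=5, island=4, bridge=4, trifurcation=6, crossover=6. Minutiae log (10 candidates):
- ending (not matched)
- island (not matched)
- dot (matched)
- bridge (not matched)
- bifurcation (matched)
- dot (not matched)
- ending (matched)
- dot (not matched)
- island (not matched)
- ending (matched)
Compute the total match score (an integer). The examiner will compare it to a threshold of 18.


Weighted minutiae match score:
  ending: not matched, +0
  island: not matched, +0
  dot: matched, +5 (running total 5)
  bridge: not matched, +0
  bifurcation: matched, +2 (running total 7)
  dot: not matched, +0
  ending: matched, +2 (running total 9)
  dot: not matched, +0
  island: not matched, +0
  ending: matched, +2 (running total 11)
Total score = 11
Threshold = 18; verdict = inconclusive

11


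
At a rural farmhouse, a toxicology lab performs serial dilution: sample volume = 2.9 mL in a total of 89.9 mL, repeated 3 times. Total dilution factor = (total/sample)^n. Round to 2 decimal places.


Dilution factor calculation:
Single dilution = V_total / V_sample = 89.9 / 2.9 ≈ 31
Number of dilutions = 3
Total DF = (89.9 / 2.9)^3 (full precision, rounded at the end) = 29791.00

29791.00


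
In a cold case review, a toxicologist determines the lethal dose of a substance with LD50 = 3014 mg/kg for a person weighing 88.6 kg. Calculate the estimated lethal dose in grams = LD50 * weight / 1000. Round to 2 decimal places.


Lethal dose calculation:
Lethal dose = LD50 * body_weight / 1000
= 3014 * 88.6 / 1000
= 267040.4 / 1000
= 267.04 g

267.04


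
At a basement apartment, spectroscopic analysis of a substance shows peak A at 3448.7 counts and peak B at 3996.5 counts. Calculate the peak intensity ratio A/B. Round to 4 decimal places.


Spectral peak ratio:
Peak A = 3448.7 counts
Peak B = 3996.5 counts
Ratio = 3448.7 / 3996.5 = 0.8629

0.8629


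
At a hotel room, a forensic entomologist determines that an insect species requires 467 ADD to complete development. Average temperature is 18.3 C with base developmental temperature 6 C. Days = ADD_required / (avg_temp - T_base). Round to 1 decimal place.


Insect development time:
Effective temperature = avg_temp - T_base = 18.3 - 6 = 12.3 C
Days = ADD / effective_temp = 467 / 12.3 = 38.0 days

38.0


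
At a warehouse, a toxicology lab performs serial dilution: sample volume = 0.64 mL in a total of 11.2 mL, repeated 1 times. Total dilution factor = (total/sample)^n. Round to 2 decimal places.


Dilution factor calculation:
Single dilution = V_total / V_sample = 11.2 / 0.64 ≈ 17.5
Number of dilutions = 1
Total DF = (11.2 / 0.64)^1 (full precision, rounded at the end) = 17.50

17.50


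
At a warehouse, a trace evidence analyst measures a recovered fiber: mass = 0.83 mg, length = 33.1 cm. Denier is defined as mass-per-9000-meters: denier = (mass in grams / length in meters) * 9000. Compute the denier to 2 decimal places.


Denier calculation:
Mass in grams = 0.83 mg / 1000 = 0.00083 g
Length in meters = 33.1 cm / 100 = 0.331 m
Linear density = mass / length = 0.00083 / 0.331 = 0.00250755 g/m
Denier = (g/m) * 9000 = 0.00250755 * 9000 = 22.57

22.57


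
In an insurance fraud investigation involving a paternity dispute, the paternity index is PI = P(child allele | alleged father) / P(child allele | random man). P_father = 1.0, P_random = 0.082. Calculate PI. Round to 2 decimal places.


Paternity Index calculation:
PI = P(allele|father) / P(allele|random)
PI = 1.0 / 0.082
PI = 12.20

12.20


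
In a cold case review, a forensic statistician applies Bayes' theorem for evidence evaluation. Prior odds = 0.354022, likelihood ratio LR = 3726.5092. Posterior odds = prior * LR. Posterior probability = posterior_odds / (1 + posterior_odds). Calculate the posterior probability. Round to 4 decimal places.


Bayesian evidence evaluation:
Posterior odds = prior_odds * LR = 0.354022 * 3726.5092 = 1319.266
Posterior probability = posterior_odds / (1 + posterior_odds)
= 1319.266 / (1 + 1319.266)
= 1319.266 / 1320.266
= 0.9992

0.9992


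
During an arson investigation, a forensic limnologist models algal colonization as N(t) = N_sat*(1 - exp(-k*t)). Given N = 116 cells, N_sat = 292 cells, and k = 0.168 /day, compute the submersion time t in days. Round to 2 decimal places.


PMSI from diatom colonization curve:
N / N_sat = 116 / 292 = 0.39726
1 - N/N_sat = 0.60274
ln(1 - N/N_sat) = -0.506269
t = -ln(1 - N/N_sat) / k = -(-0.506269) / 0.168 = 3.01 days

3.01


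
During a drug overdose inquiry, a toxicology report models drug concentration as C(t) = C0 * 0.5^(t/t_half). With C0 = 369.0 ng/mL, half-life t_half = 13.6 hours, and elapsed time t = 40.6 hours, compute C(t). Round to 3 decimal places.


Drug concentration decay:
Number of half-lives = t / t_half = 40.6 / 13.6 = 2.985294
Decay factor = 0.5^2.985294 = 0.12628069
C(t) = 369.0 * 0.12628069 = 46.598 ng/mL

46.598


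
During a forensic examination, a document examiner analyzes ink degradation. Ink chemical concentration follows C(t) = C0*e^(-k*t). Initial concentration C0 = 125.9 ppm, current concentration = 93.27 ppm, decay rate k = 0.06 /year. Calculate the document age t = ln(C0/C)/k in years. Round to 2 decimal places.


Document age estimation:
C0/C = 125.9 / 93.27 = 1.349845
ln(C0/C) = 0.29999
t = 0.29999 / 0.06 = 5.00 years

5.00


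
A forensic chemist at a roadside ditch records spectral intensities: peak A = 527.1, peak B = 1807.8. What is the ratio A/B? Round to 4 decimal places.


Spectral peak ratio:
Peak A = 527.1 counts
Peak B = 1807.8 counts
Ratio = 527.1 / 1807.8 = 0.2916

0.2916


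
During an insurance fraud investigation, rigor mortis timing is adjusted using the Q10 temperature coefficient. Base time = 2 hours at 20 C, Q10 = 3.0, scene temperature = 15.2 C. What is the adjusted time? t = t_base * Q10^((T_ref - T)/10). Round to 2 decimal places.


Rigor mortis time adjustment:
Exponent = (T_ref - T_actual) / 10 = (20 - 15.2) / 10 = 0.48
Q10 factor = 3.0^0.48 = 1.69441
t_adjusted = 2 * 1.69441 = 3.39 hours

3.39


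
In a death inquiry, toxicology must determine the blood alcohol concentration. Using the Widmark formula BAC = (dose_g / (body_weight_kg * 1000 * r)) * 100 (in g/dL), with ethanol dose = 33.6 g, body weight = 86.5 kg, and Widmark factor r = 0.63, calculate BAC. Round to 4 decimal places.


Applying the Widmark formula:
BAC = (dose_g / (body_wt * 1000 * r)) * 100
Denominator = 86.5 * 1000 * 0.63 = 54495
BAC = (33.6 / 54495) * 100
BAC = 0.0617 g/dL

0.0617


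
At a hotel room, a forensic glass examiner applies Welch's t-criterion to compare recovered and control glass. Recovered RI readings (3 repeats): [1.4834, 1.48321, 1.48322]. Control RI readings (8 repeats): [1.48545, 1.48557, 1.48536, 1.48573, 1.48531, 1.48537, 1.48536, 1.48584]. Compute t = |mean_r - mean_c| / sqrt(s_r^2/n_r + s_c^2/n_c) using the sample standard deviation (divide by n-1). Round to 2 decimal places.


Welch's t-criterion for glass RI comparison:
Recovered mean = sum / n_r = 4.44983 / 3 = 1.4832767
Control mean = sum / n_c = 11.88399 / 8 = 1.4854988
Recovered sample variance s_r^2 = 1.14333e-08
Control sample variance s_c^2 = 3.82982e-08
Welch SE (unpooled) = sqrt(s_r^2/n_r + s_c^2/n_c) = sqrt(3.81111e-09 + 4.78728e-09) = sqrt(8.59839e-09) = 9.27275e-05
|mean_r - mean_c| = 0.00222208
t = 0.00222208 / 9.27275e-05 = 23.96

23.96


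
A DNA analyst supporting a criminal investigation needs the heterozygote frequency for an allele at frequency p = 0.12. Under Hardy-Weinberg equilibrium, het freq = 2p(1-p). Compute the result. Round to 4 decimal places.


Hardy-Weinberg heterozygote frequency:
q = 1 - p = 1 - 0.12 = 0.88
2pq = 2 * 0.12 * 0.88 = 0.2112

0.2112


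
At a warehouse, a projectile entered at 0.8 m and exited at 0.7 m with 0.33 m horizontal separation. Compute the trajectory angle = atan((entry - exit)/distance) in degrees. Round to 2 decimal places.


Bullet trajectory angle:
Height difference = 0.8 - 0.7 = 0.1 m
angle = atan(0.1 / 0.33)
angle = atan(0.30303)
angle = 16.86 degrees

16.86


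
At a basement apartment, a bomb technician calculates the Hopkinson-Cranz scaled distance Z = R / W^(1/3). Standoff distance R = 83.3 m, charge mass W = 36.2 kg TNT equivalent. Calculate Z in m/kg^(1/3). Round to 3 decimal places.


Scaled distance calculation:
W^(1/3) = 36.2^(1/3) = 3.308031
Z = R / W^(1/3) = 83.3 / 3.308031
Z = 25.181 m/kg^(1/3)

25.181


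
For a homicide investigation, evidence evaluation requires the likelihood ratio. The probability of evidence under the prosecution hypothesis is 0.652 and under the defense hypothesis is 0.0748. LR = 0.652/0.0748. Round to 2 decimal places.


Likelihood ratio calculation:
LR = P(E|Hp) / P(E|Hd)
LR = 0.652 / 0.0748
LR = 8.72

8.72


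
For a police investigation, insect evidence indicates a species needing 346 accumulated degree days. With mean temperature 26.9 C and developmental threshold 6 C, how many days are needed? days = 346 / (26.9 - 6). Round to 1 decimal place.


Insect development time:
Effective temperature = avg_temp - T_base = 26.9 - 6 = 20.9 C
Days = ADD / effective_temp = 346 / 20.9 = 16.6 days

16.6


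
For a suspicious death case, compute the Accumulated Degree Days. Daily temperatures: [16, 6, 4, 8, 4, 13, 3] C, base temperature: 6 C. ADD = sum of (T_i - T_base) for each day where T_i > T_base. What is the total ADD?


Computing ADD day by day:
Day 1: max(0, 16 - 6) = 10
Day 2: max(0, 6 - 6) = 0
Day 3: max(0, 4 - 6) = 0
Day 4: max(0, 8 - 6) = 2
Day 5: max(0, 4 - 6) = 0
Day 6: max(0, 13 - 6) = 7
Day 7: max(0, 3 - 6) = 0
Total ADD = 19

19


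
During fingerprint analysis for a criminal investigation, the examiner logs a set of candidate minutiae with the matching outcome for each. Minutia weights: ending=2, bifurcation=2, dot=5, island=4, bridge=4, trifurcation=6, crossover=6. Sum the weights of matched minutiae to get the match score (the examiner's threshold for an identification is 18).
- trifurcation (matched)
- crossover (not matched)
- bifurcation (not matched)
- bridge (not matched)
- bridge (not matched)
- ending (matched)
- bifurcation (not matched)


Weighted minutiae match score:
  trifurcation: matched, +6 (running total 6)
  crossover: not matched, +0
  bifurcation: not matched, +0
  bridge: not matched, +0
  bridge: not matched, +0
  ending: matched, +2 (running total 8)
  bifurcation: not matched, +0
Total score = 8
Threshold = 18; verdict = inconclusive

8


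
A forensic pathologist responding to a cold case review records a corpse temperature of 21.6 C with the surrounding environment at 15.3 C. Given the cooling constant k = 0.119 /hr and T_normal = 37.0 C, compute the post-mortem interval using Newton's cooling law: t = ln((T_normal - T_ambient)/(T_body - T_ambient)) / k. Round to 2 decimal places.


Using Newton's law of cooling:
t = ln((T_normal - T_ambient) / (T_body - T_ambient)) / k
T_normal - T_ambient = 21.7
T_body - T_ambient = 6.3
Ratio = 3.444444
ln(ratio) = 1.236762
t = 1.236762 / 0.119 = 10.39 hours

10.39


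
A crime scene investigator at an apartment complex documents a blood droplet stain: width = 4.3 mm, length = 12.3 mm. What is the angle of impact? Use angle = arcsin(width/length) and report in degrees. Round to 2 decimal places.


Blood spatter impact angle calculation:
width / length = 4.3 / 12.3 = 0.349593
angle = arcsin(0.349593)
angle = 20.46 degrees

20.46


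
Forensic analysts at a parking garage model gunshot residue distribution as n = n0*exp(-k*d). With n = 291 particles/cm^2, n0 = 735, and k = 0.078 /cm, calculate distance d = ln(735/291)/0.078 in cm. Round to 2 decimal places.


GSR distance calculation:
n0/n = 735 / 291 = 2.525773
ln(n0/n) = 0.926547
d = 0.926547 / 0.078 = 11.88 cm

11.88


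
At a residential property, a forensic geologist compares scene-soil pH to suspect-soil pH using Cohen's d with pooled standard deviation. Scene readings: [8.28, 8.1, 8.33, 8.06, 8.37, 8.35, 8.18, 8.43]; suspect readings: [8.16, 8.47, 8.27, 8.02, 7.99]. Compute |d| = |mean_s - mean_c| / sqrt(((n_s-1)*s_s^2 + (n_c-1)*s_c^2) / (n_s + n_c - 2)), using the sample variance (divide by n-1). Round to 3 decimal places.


Pooled-variance Cohen's d for soil pH comparison:
Scene mean = 66.1 / 8 = 8.2625
Suspect mean = 40.91 / 5 = 8.182
Scene sample variance s_s^2 = 0.01805
Suspect sample variance s_c^2 = 0.03857
Pooled variance = ((n_s-1)*s_s^2 + (n_c-1)*s_c^2) / (n_s + n_c - 2) = 0.025512
Pooled SD = sqrt(0.025512) = 0.159725
Mean difference = 0.0805
|d| = |0.0805| / 0.159725 = 0.504

0.504


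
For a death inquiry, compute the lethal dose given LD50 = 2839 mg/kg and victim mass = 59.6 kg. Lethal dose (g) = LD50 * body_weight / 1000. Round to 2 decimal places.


Lethal dose calculation:
Lethal dose = LD50 * body_weight / 1000
= 2839 * 59.6 / 1000
= 169204.4 / 1000
= 169.20 g

169.20


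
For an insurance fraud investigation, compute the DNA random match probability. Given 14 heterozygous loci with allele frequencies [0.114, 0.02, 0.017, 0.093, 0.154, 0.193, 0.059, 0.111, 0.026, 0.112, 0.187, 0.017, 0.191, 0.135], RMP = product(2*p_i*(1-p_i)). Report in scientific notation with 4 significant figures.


Computing RMP for 14 loci:
Locus 1: 2 * 0.114 * 0.886 = 0.202008
Locus 2: 2 * 0.02 * 0.98 = 0.0392
Locus 3: 2 * 0.017 * 0.983 = 0.033422
Locus 4: 2 * 0.093 * 0.907 = 0.168702
Locus 5: 2 * 0.154 * 0.846 = 0.260568
Locus 6: 2 * 0.193 * 0.807 = 0.311502
Locus 7: 2 * 0.059 * 0.941 = 0.111038
Locus 8: 2 * 0.111 * 0.889 = 0.197358
Locus 9: 2 * 0.026 * 0.974 = 0.050648
Locus 10: 2 * 0.112 * 0.888 = 0.198912
Locus 11: 2 * 0.187 * 0.813 = 0.304062
Locus 12: 2 * 0.017 * 0.983 = 0.033422
Locus 13: 2 * 0.191 * 0.809 = 0.309038
Locus 14: 2 * 0.135 * 0.865 = 0.23355
RMP = 5.868e-13

5.868e-13


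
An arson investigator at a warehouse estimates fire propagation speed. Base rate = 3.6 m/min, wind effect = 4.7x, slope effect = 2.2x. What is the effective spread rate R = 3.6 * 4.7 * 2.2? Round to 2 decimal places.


Fire spread rate calculation:
R = R0 * wind_factor * slope_factor
= 3.6 * 4.7 * 2.2
= 16.92 * 2.2
= 37.22 m/min

37.22


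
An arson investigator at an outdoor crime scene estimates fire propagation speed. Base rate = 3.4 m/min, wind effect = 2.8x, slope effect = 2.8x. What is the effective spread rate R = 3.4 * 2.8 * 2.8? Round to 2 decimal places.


Fire spread rate calculation:
R = R0 * wind_factor * slope_factor
= 3.4 * 2.8 * 2.8
= 9.52 * 2.8
= 26.66 m/min

26.66


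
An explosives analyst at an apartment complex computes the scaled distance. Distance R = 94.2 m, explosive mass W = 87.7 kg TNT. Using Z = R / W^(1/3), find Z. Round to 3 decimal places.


Scaled distance calculation:
W^(1/3) = 87.7^(1/3) = 4.4429
Z = R / W^(1/3) = 94.2 / 4.4429
Z = 21.202 m/kg^(1/3)

21.202


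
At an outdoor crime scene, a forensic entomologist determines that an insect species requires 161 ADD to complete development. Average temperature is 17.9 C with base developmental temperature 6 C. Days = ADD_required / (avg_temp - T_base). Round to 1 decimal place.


Insect development time:
Effective temperature = avg_temp - T_base = 17.9 - 6 = 11.9 C
Days = ADD / effective_temp = 161 / 11.9 = 13.5 days

13.5


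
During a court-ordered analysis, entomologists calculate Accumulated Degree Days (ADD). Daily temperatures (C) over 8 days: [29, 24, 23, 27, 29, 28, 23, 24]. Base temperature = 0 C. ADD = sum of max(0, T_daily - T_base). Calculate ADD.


Computing ADD day by day:
Day 1: max(0, 29 - 0) = 29
Day 2: max(0, 24 - 0) = 24
Day 3: max(0, 23 - 0) = 23
Day 4: max(0, 27 - 0) = 27
Day 5: max(0, 29 - 0) = 29
Day 6: max(0, 28 - 0) = 28
Day 7: max(0, 23 - 0) = 23
Day 8: max(0, 24 - 0) = 24
Total ADD = 207

207


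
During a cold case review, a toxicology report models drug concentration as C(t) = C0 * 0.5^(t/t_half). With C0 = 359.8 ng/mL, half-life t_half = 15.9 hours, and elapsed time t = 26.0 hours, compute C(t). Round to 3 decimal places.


Drug concentration decay:
Number of half-lives = t / t_half = 26.0 / 15.9 = 1.63522
Decay factor = 0.5^1.63522 = 0.32192131
C(t) = 359.8 * 0.32192131 = 115.827 ng/mL

115.827


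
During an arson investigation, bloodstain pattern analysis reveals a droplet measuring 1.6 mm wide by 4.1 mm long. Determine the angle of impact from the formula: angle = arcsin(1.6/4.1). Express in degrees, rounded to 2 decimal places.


Blood spatter impact angle calculation:
width / length = 1.6 / 4.1 = 0.390244
angle = arcsin(0.390244)
angle = 22.97 degrees

22.97


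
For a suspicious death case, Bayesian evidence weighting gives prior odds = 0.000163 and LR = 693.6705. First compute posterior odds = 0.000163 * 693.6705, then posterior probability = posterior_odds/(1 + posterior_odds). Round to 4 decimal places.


Bayesian evidence evaluation:
Posterior odds = prior_odds * LR = 0.000163 * 693.6705 = 0.1130683
Posterior probability = posterior_odds / (1 + posterior_odds)
= 0.1130683 / (1 + 0.1130683)
= 0.1130683 / 1.1130683
= 0.1016

0.1016


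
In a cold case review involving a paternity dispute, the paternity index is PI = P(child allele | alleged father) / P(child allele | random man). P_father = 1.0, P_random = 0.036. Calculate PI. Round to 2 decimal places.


Paternity Index calculation:
PI = P(allele|father) / P(allele|random)
PI = 1.0 / 0.036
PI = 27.78

27.78


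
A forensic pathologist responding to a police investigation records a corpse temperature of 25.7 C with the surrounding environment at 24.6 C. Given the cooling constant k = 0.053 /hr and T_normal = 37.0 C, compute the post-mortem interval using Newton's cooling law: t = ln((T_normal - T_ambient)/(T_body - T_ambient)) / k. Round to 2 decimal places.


Using Newton's law of cooling:
t = ln((T_normal - T_ambient) / (T_body - T_ambient)) / k
T_normal - T_ambient = 12.4
T_body - T_ambient = 1.1
Ratio = 11.272727
ln(ratio) = 2.422386
t = 2.422386 / 0.053 = 45.71 hours

45.71


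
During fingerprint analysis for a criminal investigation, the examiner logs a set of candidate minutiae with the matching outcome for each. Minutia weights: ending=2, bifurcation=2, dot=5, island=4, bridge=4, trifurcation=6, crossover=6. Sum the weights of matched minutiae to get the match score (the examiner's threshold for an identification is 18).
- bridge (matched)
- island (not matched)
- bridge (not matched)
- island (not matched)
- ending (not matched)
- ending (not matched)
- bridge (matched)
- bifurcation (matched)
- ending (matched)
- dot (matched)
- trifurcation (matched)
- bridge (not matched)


Weighted minutiae match score:
  bridge: matched, +4 (running total 4)
  island: not matched, +0
  bridge: not matched, +0
  island: not matched, +0
  ending: not matched, +0
  ending: not matched, +0
  bridge: matched, +4 (running total 8)
  bifurcation: matched, +2 (running total 10)
  ending: matched, +2 (running total 12)
  dot: matched, +5 (running total 17)
  trifurcation: matched, +6 (running total 23)
  bridge: not matched, +0
Total score = 23
Threshold = 18; verdict = identification

23


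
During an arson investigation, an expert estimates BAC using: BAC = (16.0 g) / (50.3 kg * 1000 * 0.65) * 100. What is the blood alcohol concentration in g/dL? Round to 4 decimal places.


Applying the Widmark formula:
BAC = (dose_g / (body_wt * 1000 * r)) * 100
Denominator = 50.3 * 1000 * 0.65 = 32695
BAC = (16.0 / 32695) * 100
BAC = 0.0489 g/dL

0.0489


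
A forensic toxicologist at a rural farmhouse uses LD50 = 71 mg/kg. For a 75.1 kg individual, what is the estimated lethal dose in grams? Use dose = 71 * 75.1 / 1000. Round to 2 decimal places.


Lethal dose calculation:
Lethal dose = LD50 * body_weight / 1000
= 71 * 75.1 / 1000
= 5332.1 / 1000
= 5.33 g

5.33


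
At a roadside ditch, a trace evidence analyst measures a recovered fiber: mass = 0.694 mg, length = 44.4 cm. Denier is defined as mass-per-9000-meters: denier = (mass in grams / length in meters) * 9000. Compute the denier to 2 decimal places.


Denier calculation:
Mass in grams = 0.694 mg / 1000 = 0.000694 g
Length in meters = 44.4 cm / 100 = 0.444 m
Linear density = mass / length = 0.000694 / 0.444 = 0.00156306 g/m
Denier = (g/m) * 9000 = 0.00156306 * 9000 = 14.07

14.07


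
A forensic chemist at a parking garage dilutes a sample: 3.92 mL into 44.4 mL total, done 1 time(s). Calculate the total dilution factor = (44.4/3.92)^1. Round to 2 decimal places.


Dilution factor calculation:
Single dilution = V_total / V_sample = 44.4 / 3.92 ≈ 11.326531
Number of dilutions = 1
Total DF = (44.4 / 3.92)^1 (full precision, rounded at the end) = 11.33

11.33


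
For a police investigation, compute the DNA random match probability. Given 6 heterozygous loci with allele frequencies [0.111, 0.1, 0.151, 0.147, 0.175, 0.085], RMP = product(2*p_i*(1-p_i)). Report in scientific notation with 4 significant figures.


Computing RMP for 6 loci:
Locus 1: 2 * 0.111 * 0.889 = 0.197358
Locus 2: 2 * 0.1 * 0.9 = 0.18
Locus 3: 2 * 0.151 * 0.849 = 0.256398
Locus 4: 2 * 0.147 * 0.853 = 0.250782
Locus 5: 2 * 0.175 * 0.825 = 0.28875
Locus 6: 2 * 0.085 * 0.915 = 0.15555
RMP = 1.026e-04

1.026e-04


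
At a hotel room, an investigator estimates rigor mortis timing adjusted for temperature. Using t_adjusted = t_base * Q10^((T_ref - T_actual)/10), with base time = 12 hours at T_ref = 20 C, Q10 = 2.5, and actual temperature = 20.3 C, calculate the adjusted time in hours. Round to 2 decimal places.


Rigor mortis time adjustment:
Exponent = (T_ref - T_actual) / 10 = (20 - 20.3) / 10 = -0.03
Q10 factor = 2.5^-0.03 = 0.97289
t_adjusted = 12 * 0.97289 = 11.67 hours

11.67


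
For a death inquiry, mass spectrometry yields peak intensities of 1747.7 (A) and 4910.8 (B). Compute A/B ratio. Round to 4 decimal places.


Spectral peak ratio:
Peak A = 1747.7 counts
Peak B = 4910.8 counts
Ratio = 1747.7 / 4910.8 = 0.3559

0.3559


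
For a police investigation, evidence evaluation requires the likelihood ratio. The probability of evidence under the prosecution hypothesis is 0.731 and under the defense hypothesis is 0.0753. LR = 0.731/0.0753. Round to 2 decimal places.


Likelihood ratio calculation:
LR = P(E|Hp) / P(E|Hd)
LR = 0.731 / 0.0753
LR = 9.71

9.71


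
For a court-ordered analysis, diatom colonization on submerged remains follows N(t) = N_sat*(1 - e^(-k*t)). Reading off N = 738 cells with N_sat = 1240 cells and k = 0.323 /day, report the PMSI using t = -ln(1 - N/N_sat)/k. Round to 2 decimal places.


PMSI from diatom colonization curve:
N / N_sat = 738 / 1240 = 0.595161
1 - N/N_sat = 0.404839
ln(1 - N/N_sat) = -0.904266
t = -ln(1 - N/N_sat) / k = -(-0.904266) / 0.323 = 2.80 days

2.80


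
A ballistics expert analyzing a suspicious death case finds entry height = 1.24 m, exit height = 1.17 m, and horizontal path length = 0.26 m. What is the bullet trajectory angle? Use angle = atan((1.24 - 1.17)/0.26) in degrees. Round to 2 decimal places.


Bullet trajectory angle:
Height difference = 1.24 - 1.17 = 0.07 m
angle = atan(0.07 / 0.26)
angle = atan(0.269231)
angle = 15.07 degrees

15.07


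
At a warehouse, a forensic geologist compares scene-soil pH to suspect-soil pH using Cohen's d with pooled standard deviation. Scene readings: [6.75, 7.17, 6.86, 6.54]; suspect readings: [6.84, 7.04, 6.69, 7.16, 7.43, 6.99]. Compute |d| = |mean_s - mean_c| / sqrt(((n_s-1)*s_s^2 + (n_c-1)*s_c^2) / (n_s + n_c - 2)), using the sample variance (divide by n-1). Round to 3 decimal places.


Pooled-variance Cohen's d for soil pH comparison:
Scene mean = 27.32 / 4 = 6.83
Suspect mean = 42.15 / 6 = 7.025
Scene sample variance s_s^2 = 0.069
Suspect sample variance s_c^2 = 0.06603
Pooled variance = ((n_s-1)*s_s^2 + (n_c-1)*s_c^2) / (n_s + n_c - 2) = 0.067144
Pooled SD = sqrt(0.067144) = 0.259122
Mean difference = -0.195
|d| = |-0.195| / 0.259122 = 0.753

0.753


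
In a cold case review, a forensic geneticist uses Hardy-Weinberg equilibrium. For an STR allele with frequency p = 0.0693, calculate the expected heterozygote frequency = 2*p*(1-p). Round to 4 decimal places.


Hardy-Weinberg heterozygote frequency:
q = 1 - p = 1 - 0.0693 = 0.9307
2pq = 2 * 0.0693 * 0.9307 = 0.1290

0.1290


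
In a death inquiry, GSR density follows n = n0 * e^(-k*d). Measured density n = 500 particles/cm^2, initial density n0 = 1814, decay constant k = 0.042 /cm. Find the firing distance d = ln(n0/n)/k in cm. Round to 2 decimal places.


GSR distance calculation:
n0/n = 1814 / 500 = 3.628
ln(n0/n) = 1.288682
d = 1.288682 / 0.042 = 30.68 cm

30.68


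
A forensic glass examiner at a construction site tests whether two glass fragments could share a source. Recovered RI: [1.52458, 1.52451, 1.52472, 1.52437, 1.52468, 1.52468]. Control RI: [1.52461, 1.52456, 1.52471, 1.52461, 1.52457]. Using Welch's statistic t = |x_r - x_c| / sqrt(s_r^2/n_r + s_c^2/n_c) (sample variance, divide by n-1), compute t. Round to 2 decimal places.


Welch's t-criterion for glass RI comparison:
Recovered mean = sum / n_r = 9.14754 / 6 = 1.52459
Control mean = sum / n_c = 7.62306 / 5 = 1.524612
Recovered sample variance s_r^2 = 1.76e-08
Control sample variance s_c^2 = 3.52e-09
Welch SE (unpooled) = sqrt(s_r^2/n_r + s_c^2/n_c) = sqrt(2.93333e-09 + 7.04e-10) = sqrt(3.63733e-09) = 6.03103e-05
|mean_r - mean_c| = 2.2e-05
t = 2.2e-05 / 6.03103e-05 = 0.36

0.36


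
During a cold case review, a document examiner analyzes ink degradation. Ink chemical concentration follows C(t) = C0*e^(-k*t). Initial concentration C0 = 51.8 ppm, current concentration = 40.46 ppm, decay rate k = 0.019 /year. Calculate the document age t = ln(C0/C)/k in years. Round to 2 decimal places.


Document age estimation:
C0/C = 51.8 / 40.46 = 1.280277
ln(C0/C) = 0.247076
t = 0.247076 / 0.019 = 13.00 years

13.00


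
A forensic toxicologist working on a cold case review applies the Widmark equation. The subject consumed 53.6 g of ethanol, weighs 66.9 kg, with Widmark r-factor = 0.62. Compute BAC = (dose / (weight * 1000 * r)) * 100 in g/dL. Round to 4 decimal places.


Applying the Widmark formula:
BAC = (dose_g / (body_wt * 1000 * r)) * 100
Denominator = 66.9 * 1000 * 0.62 = 41478
BAC = (53.6 / 41478) * 100
BAC = 0.1292 g/dL

0.1292


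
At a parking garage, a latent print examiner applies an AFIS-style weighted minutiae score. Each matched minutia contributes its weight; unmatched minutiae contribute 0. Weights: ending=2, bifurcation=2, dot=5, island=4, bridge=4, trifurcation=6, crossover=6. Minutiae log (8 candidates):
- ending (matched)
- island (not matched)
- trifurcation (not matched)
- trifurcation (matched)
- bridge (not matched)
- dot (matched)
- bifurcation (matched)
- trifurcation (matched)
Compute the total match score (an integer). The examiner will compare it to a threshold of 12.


Weighted minutiae match score:
  ending: matched, +2 (running total 2)
  island: not matched, +0
  trifurcation: not matched, +0
  trifurcation: matched, +6 (running total 8)
  bridge: not matched, +0
  dot: matched, +5 (running total 13)
  bifurcation: matched, +2 (running total 15)
  trifurcation: matched, +6 (running total 21)
Total score = 21
Threshold = 12; verdict = identification

21
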